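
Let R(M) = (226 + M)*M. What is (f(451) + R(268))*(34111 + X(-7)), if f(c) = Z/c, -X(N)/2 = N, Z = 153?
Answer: 2037567748125/451 ≈ 4.5179e+9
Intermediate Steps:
R(M) = M*(226 + M)
X(N) = -2*N
f(c) = 153/c
(f(451) + R(268))*(34111 + X(-7)) = (153/451 + 268*(226 + 268))*(34111 - 2*(-7)) = (153*(1/451) + 268*494)*(34111 + 14) = (153/451 + 132392)*34125 = (59708945/451)*34125 = 2037567748125/451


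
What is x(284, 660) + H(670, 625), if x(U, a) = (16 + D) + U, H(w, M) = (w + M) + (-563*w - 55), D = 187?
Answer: -375483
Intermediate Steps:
H(w, M) = -55 + M - 562*w (H(w, M) = (M + w) + (-55 - 563*w) = -55 + M - 562*w)
x(U, a) = 203 + U (x(U, a) = (16 + 187) + U = 203 + U)
x(284, 660) + H(670, 625) = (203 + 284) + (-55 + 625 - 562*670) = 487 + (-55 + 625 - 376540) = 487 - 375970 = -375483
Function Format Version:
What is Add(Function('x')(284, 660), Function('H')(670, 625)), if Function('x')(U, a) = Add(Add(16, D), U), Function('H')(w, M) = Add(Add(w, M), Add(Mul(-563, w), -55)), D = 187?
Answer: -375483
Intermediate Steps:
Function('H')(w, M) = Add(-55, M, Mul(-562, w)) (Function('H')(w, M) = Add(Add(M, w), Add(-55, Mul(-563, w))) = Add(-55, M, Mul(-562, w)))
Function('x')(U, a) = Add(203, U) (Function('x')(U, a) = Add(Add(16, 187), U) = Add(203, U))
Add(Function('x')(284, 660), Function('H')(670, 625)) = Add(Add(203, 284), Add(-55, 625, Mul(-562, 670))) = Add(487, Add(-55, 625, -376540)) = Add(487, -375970) = -375483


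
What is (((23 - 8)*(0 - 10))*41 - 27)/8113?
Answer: -6177/8113 ≈ -0.76137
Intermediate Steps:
(((23 - 8)*(0 - 10))*41 - 27)/8113 = ((15*(-10))*41 - 27)*(1/8113) = (-150*41 - 27)*(1/8113) = (-6150 - 27)*(1/8113) = -6177*1/8113 = -6177/8113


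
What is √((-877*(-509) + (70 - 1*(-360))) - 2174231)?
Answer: 4*I*√107963 ≈ 1314.3*I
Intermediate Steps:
√((-877*(-509) + (70 - 1*(-360))) - 2174231) = √((446393 + (70 + 360)) - 2174231) = √((446393 + 430) - 2174231) = √(446823 - 2174231) = √(-1727408) = 4*I*√107963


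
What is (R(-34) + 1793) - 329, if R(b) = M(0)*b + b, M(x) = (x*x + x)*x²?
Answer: 1430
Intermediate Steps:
M(x) = x²*(x + x²) (M(x) = (x² + x)*x² = (x + x²)*x² = x²*(x + x²))
R(b) = b (R(b) = (0³*(1 + 0))*b + b = (0*1)*b + b = 0*b + b = 0 + b = b)
(R(-34) + 1793) - 329 = (-34 + 1793) - 329 = 1759 - 329 = 1430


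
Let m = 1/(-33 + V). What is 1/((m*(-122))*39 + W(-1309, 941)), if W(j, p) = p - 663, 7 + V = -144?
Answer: 92/27955 ≈ 0.0032910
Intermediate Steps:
V = -151 (V = -7 - 144 = -151)
W(j, p) = -663 + p
m = -1/184 (m = 1/(-33 - 151) = 1/(-184) = -1/184 ≈ -0.0054348)
1/((m*(-122))*39 + W(-1309, 941)) = 1/(-1/184*(-122)*39 + (-663 + 941)) = 1/((61/92)*39 + 278) = 1/(2379/92 + 278) = 1/(27955/92) = 92/27955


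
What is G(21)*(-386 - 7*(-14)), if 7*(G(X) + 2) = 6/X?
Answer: 27648/49 ≈ 564.25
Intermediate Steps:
G(X) = -2 + 6/(7*X) (G(X) = -2 + (6/X)/7 = -2 + 6/(7*X))
G(21)*(-386 - 7*(-14)) = (-2 + (6/7)/21)*(-386 - 7*(-14)) = (-2 + (6/7)*(1/21))*(-386 + 98) = (-2 + 2/49)*(-288) = -96/49*(-288) = 27648/49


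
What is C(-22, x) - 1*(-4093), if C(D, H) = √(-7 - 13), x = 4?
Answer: 4093 + 2*I*√5 ≈ 4093.0 + 4.4721*I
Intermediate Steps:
C(D, H) = 2*I*√5 (C(D, H) = √(-20) = 2*I*√5)
C(-22, x) - 1*(-4093) = 2*I*√5 - 1*(-4093) = 2*I*√5 + 4093 = 4093 + 2*I*√5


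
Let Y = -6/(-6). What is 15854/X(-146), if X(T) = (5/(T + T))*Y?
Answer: -4629368/5 ≈ -9.2587e+5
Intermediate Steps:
Y = 1 (Y = -6*(-⅙) = 1)
X(T) = 5/(2*T) (X(T) = (5/(T + T))*1 = (5/(2*T))*1 = 5/(2*T))
15854/X(-146) = 15854/(((5/2)/(-146))) = 15854/(((5/2)*(-1/146))) = 15854/(-5/292) = 15854*(-292/5) = -4629368/5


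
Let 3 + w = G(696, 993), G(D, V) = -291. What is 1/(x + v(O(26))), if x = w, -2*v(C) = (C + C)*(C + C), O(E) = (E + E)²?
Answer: -1/14623526 ≈ -6.8383e-8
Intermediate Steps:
O(E) = 4*E² (O(E) = (2*E)² = 4*E²)
v(C) = -2*C² (v(C) = -(C + C)*(C + C)/2 = -2*C*2*C/2 = -2*C²)
w = -294 (w = -3 - 291 = -294)
x = -294
1/(x + v(O(26))) = 1/(-294 - 2*(4*26²)²) = 1/(-294 - 2*(4*676)²) = 1/(-294 - 2*2704²) = 1/(-294 - 2*7311616) = 1/(-294 - 14623232) = 1/(-14623526) = -1/14623526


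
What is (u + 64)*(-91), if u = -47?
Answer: -1547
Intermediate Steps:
(u + 64)*(-91) = (-47 + 64)*(-91) = 17*(-91) = -1547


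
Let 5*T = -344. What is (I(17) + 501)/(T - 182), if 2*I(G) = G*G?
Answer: -6455/2508 ≈ -2.5738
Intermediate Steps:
I(G) = G²/2 (I(G) = (G*G)/2 = G²/2)
T = -344/5 (T = (⅕)*(-344) = -344/5 ≈ -68.800)
(I(17) + 501)/(T - 182) = ((½)*17² + 501)/(-344/5 - 182) = ((½)*289 + 501)/(-1254/5) = (289/2 + 501)*(-5/1254) = (1291/2)*(-5/1254) = -6455/2508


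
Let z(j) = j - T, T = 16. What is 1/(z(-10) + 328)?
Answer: 1/302 ≈ 0.0033113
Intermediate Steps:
z(j) = -16 + j (z(j) = j - 1*16 = j - 16 = -16 + j)
1/(z(-10) + 328) = 1/((-16 - 10) + 328) = 1/(-26 + 328) = 1/302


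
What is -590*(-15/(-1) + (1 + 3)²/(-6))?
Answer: -21830/3 ≈ -7276.7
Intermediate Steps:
-590*(-15/(-1) + (1 + 3)²/(-6)) = -590*(-15*(-1) + 4²*(-⅙)) = -590*(15 + 16*(-⅙)) = -590*(15 - 8/3) = -590*37/3 = -21830/3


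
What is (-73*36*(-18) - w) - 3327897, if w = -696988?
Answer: -2583605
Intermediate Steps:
(-73*36*(-18) - w) - 3327897 = (-73*36*(-18) - 1*(-696988)) - 3327897 = (-2628*(-18) + 696988) - 3327897 = (47304 + 696988) - 3327897 = 744292 - 3327897 = -2583605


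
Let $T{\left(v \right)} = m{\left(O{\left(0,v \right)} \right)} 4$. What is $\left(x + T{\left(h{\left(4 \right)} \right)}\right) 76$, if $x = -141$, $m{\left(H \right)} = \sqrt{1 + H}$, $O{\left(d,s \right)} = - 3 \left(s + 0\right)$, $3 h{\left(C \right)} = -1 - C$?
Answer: $-10716 + 304 \sqrt{6} \approx -9971.4$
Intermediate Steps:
$h{\left(C \right)} = - \frac{1}{3} - \frac{C}{3}$ ($h{\left(C \right)} = \frac{-1 - C}{3} = - \frac{1}{3} - \frac{C}{3}$)
$O{\left(d,s \right)} = - 3 s$
$T{\left(v \right)} = 4 \sqrt{1 - 3 v}$ ($T{\left(v \right)} = \sqrt{1 - 3 v} 4 = 4 \sqrt{1 - 3 v}$)
$\left(x + T{\left(h{\left(4 \right)} \right)}\right) 76 = \left(-141 + 4 \sqrt{1 - 3 \left(- \frac{1}{3} - \frac{4}{3}\right)}\right) 76 = \left(-141 + 4 \sqrt{1 - -5}\right) 76 = \left(-141 + 4 \sqrt{1 + 5}\right) 76 = \left(-141 + 4 \sqrt{6}\right) 76 = -10716 + 304 \sqrt{6}$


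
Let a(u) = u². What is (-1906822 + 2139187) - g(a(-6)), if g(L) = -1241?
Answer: 233606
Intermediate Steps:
(-1906822 + 2139187) - g(a(-6)) = (-1906822 + 2139187) - 1*(-1241) = 232365 + 1241 = 233606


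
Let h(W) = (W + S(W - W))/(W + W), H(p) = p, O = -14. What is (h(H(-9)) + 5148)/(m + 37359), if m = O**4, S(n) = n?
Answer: 1471/21650 ≈ 0.067945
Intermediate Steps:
h(W) = 1/2 (h(W) = (W + (W - W))/(W + W) = (W + 0)/((2*W)) = W*(1/(2*W)) = 1/2)
m = 38416 (m = (-14)**4 = 38416)
(h(H(-9)) + 5148)/(m + 37359) = (1/2 + 5148)/(38416 + 37359) = (10297/2)/75775 = (10297/2)*(1/75775) = 1471/21650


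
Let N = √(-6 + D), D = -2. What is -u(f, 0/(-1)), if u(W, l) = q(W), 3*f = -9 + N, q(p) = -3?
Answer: 3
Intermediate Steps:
N = 2*I*√2 (N = √(-6 - 2) = √(-8) = 2*I*√2 ≈ 2.8284*I)
f = -3 + 2*I*√2/3 (f = (-9 + 2*I*√2)/3 = -3 + 2*I*√2/3 ≈ -3.0 + 0.94281*I)
u(W, l) = -3
-u(f, 0/(-1)) = -1*(-3) = 3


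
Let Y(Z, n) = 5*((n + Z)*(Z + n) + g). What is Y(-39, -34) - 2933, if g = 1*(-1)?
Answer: 23707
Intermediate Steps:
g = -1
Y(Z, n) = -5 + 5*(Z + n)**2 (Y(Z, n) = 5*((n + Z)*(Z + n) - 1) = 5*((Z + n)*(Z + n) - 1) = 5*((Z + n)**2 - 1) = 5*(-1 + (Z + n)**2) = -5 + 5*(Z + n)**2)
Y(-39, -34) - 2933 = (-5 + 5*(-39 - 34)**2) - 2933 = (-5 + 5*(-73)**2) - 2933 = (-5 + 5*5329) - 2933 = (-5 + 26645) - 2933 = 26640 - 2933 = 23707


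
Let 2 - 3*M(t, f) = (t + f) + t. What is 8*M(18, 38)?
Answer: -192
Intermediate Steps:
M(t, f) = ⅔ - 2*t/3 - f/3 (M(t, f) = ⅔ - ((t + f) + t)/3 = ⅔ - ((f + t) + t)/3 = ⅔ - (f + 2*t)/3 = ⅔ + (-2*t/3 - f/3) = ⅔ - 2*t/3 - f/3)
8*M(18, 38) = 8*(⅔ - ⅔*18 - ⅓*38) = 8*(⅔ - 12 - 38/3) = 8*(-24) = -192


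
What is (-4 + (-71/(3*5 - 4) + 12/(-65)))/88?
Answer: -7607/62920 ≈ -0.12090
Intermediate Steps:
(-4 + (-71/(3*5 - 4) + 12/(-65)))/88 = (-4 + (-71/(15 - 4) + 12*(-1/65)))*(1/88) = (-4 + (-71/11 - 12/65))*(1/88) = (-4 - 4747/715)*(1/88) = -7607/715*1/88 = -7607/62920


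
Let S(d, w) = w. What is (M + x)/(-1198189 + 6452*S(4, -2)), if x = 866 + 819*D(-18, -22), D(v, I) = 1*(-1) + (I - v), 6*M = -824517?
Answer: 281297/2422186 ≈ 0.11613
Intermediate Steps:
M = -274839/2 (M = (1/6)*(-824517) = -274839/2 ≈ -1.3742e+5)
D(v, I) = -1 + I - v (D(v, I) = -1 + (I - v) = -1 + I - v)
x = -3229 (x = 866 + 819*(-1 - 22 - 1*(-18)) = 866 + 819*(-1 - 22 + 18) = 866 + 819*(-5) = 866 - 4095 = -3229)
(M + x)/(-1198189 + 6452*S(4, -2)) = (-274839/2 - 3229)/(-1198189 + 6452*(-2)) = -281297/(2*(-1198189 - 12904)) = -281297/2/(-1211093) = -281297/2*(-1/1211093) = 281297/2422186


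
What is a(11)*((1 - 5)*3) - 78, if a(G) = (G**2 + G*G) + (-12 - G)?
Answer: -2706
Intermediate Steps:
a(G) = -12 - G + 2*G**2 (a(G) = (G**2 + G**2) + (-12 - G) = 2*G**2 + (-12 - G) = -12 - G + 2*G**2)
a(11)*((1 - 5)*3) - 78 = (-12 - 1*11 + 2*11**2)*((1 - 5)*3) - 78 = (-12 - 11 + 2*121)*(-4*3) - 78 = (-12 - 11 + 242)*(-12) - 78 = 219*(-12) - 78 = -2628 - 78 = -2706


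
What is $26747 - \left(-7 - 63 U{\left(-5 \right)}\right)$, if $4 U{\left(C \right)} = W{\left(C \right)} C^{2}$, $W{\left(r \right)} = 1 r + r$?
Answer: $\frac{45633}{2} \approx 22817.0$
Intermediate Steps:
$W{\left(r \right)} = 2 r$ ($W{\left(r \right)} = r + r = 2 r$)
$U{\left(C \right)} = \frac{C^{3}}{2}$ ($U{\left(C \right)} = \frac{2 C C^{2}}{4} = \frac{2 C^{3}}{4} = \frac{C^{3}}{2}$)
$26747 - \left(-7 - 63 U{\left(-5 \right)}\right) = 26747 - \left(-7 - 63 \frac{\left(-5\right)^{3}}{2}\right) = 26747 - \left(-7 - 63 \cdot \frac{1}{2} \left(-125\right)\right) = 26747 - \left(-7 - - \frac{7875}{2}\right) = 26747 - \left(-7 + \frac{7875}{2}\right) = 26747 - \frac{7861}{2} = \frac{45633}{2}$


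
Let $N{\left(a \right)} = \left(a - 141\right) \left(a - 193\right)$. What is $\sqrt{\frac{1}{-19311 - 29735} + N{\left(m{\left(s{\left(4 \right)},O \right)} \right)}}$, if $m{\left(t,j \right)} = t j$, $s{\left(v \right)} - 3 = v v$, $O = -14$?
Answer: $\frac{61 \sqrt{120768761422}}{49046} \approx 432.22$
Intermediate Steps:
$s{\left(v \right)} = 3 + v^{2}$ ($s{\left(v \right)} = 3 + v v = 3 + v^{2}$)
$m{\left(t,j \right)} = j t$
$N{\left(a \right)} = \left(-193 + a\right) \left(-141 + a\right)$ ($N{\left(a \right)} = \left(-141 + a\right) \left(-193 + a\right) = \left(-193 + a\right) \left(-141 + a\right)$)
$\sqrt{\frac{1}{-19311 - 29735} + N{\left(m{\left(s{\left(4 \right)},O \right)} \right)}} = \sqrt{\frac{1}{-19311 - 29735} + \left(27213 + \left(- 14 \left(3 + 4^{2}\right)\right)^{2} - 334 \left(- 14 \left(3 + 4^{2}\right)\right)\right)} = \sqrt{\frac{1}{-49046} + \left(27213 + \left(- 14 \left(3 + 16\right)\right)^{2} - 334 \left(- 14 \left(3 + 16\right)\right)\right)} = \sqrt{- \frac{1}{49046} + \left(27213 + \left(\left(-14\right) 19\right)^{2} - 334 \left(\left(-14\right) 19\right)\right)} = \sqrt{- \frac{1}{49046} + \left(27213 + \left(-266\right)^{2} - -88844\right)} = \sqrt{- \frac{1}{49046} + \left(27213 + 70756 + 88844\right)} = \sqrt{- \frac{1}{49046} + 186813} = \sqrt{\frac{9162430397}{49046}} = \frac{61 \sqrt{120768761422}}{49046}$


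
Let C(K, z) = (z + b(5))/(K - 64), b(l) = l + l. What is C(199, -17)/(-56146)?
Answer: 7/7579710 ≈ 9.2352e-7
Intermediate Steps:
b(l) = 2*l
C(K, z) = (10 + z)/(-64 + K) (C(K, z) = (z + 2*5)/(K - 64) = (z + 10)/(-64 + K) = (10 + z)/(-64 + K))
C(199, -17)/(-56146) = ((10 - 17)/(-64 + 199))/(-56146) = (-7/135)*(-1/56146) = ((1/135)*(-7))*(-1/56146) = -7/135*(-1/56146) = 7/7579710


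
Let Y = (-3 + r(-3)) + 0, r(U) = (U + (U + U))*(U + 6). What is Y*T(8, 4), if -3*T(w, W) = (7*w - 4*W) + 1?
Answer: 410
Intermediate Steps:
r(U) = 3*U*(6 + U) (r(U) = (U + 2*U)*(6 + U) = (3*U)*(6 + U) = 3*U*(6 + U))
T(w, W) = -1/3 - 7*w/3 + 4*W/3 (T(w, W) = -((7*w - 4*W) + 1)/3 = -((-4*W + 7*w) + 1)/3 = -(1 - 4*W + 7*w)/3 = -1/3 - 7*w/3 + 4*W/3)
Y = -30 (Y = (-3 + 3*(-3)*(6 - 3)) + 0 = (-3 + 3*(-3)*3) + 0 = (-3 - 27) + 0 = -30 + 0 = -30)
Y*T(8, 4) = -30*(-1/3 - 7/3*8 + (4/3)*4) = -30*(-1/3 - 56/3 + 16/3) = -30*(-41/3) = 410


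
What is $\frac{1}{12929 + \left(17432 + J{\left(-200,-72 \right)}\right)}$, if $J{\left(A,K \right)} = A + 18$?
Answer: $\frac{1}{30179} \approx 3.3136 \cdot 10^{-5}$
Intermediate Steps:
$J{\left(A,K \right)} = 18 + A$
$\frac{1}{12929 + \left(17432 + J{\left(-200,-72 \right)}\right)} = \frac{1}{12929 + \left(17432 + \left(18 - 200\right)\right)} = \frac{1}{12929 + \left(17432 - 182\right)} = \frac{1}{12929 + 17250} = \frac{1}{30179}$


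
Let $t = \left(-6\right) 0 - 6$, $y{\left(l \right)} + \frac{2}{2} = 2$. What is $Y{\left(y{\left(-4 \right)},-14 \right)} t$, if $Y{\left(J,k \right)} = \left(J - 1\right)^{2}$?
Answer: $0$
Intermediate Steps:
$y{\left(l \right)} = 1$ ($y{\left(l \right)} = -1 + 2 = 1$)
$t = -6$ ($t = 0 - 6 = -6$)
$Y{\left(J,k \right)} = \left(-1 + J\right)^{2}$
$Y{\left(y{\left(-4 \right)},-14 \right)} t = \left(-1 + 1\right)^{2} \left(-6\right) = 0^{2} \left(-6\right) = 0 \left(-6\right) = 0$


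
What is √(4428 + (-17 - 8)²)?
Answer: √5053 ≈ 71.084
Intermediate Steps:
√(4428 + (-17 - 8)²) = √(4428 + (-25)²) = √(4428 + 625) = √5053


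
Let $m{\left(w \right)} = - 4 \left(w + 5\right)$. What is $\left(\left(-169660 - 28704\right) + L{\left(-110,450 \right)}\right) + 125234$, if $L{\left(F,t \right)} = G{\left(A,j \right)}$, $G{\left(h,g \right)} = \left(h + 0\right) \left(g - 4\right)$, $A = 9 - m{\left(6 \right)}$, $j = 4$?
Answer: $-73130$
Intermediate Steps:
$m{\left(w \right)} = -20 - 4 w$ ($m{\left(w \right)} = - 4 \left(5 + w\right) = -20 - 4 w$)
$A = 53$ ($A = 9 - \left(-20 - 24\right) = 9 - -44 = 9 + 44 = 53$)
$G{\left(h,g \right)} = h \left(-4 + g\right)$
$L{\left(F,t \right)} = 0$ ($L{\left(F,t \right)} = 53 \left(-4 + 4\right) = 53 \cdot 0 = 0$)
$\left(\left(-169660 - 28704\right) + L{\left(-110,450 \right)}\right) + 125234 = \left(\left(-169660 - 28704\right) + 0\right) + 125234 = \left(-198364 + 0\right) + 125234 = -198364 + 125234 = -73130$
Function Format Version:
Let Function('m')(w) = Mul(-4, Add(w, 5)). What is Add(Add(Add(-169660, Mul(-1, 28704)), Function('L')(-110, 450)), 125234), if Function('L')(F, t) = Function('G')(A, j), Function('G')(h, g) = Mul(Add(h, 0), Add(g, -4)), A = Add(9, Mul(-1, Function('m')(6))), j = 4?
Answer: -73130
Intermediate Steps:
Function('m')(w) = Add(-20, Mul(-4, w)) (Function('m')(w) = Mul(-4, Add(5, w)) = Add(-20, Mul(-4, w)))
A = 53 (A = Add(9, Mul(-1, Add(-20, Mul(-4, 6)))) = Add(9, Mul(-1, Add(-20, -24))) = Add(9, Mul(-1, -44)) = Add(9, 44) = 53)
Function('G')(h, g) = Mul(h, Add(-4, g))
Function('L')(F, t) = 0 (Function('L')(F, t) = Mul(53, Add(-4, 4)) = Mul(53, 0) = 0)
Add(Add(Add(-169660, Mul(-1, 28704)), Function('L')(-110, 450)), 125234) = Add(Add(Add(-169660, Mul(-1, 28704)), 0), 125234) = Add(Add(Add(-169660, -28704), 0), 125234) = Add(Add(-198364, 0), 125234) = Add(-198364, 125234) = -73130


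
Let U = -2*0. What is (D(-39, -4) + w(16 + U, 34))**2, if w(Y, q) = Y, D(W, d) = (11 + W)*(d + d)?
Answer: 57600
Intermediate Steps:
D(W, d) = 2*d*(11 + W) (D(W, d) = (11 + W)*(2*d) = 2*d*(11 + W))
U = 0
(D(-39, -4) + w(16 + U, 34))**2 = (2*(-4)*(11 - 39) + (16 + 0))**2 = (2*(-4)*(-28) + 16)**2 = (224 + 16)**2 = 240**2 = 57600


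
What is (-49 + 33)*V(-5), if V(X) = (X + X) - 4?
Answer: 224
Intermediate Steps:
V(X) = -4 + 2*X (V(X) = 2*X - 4 = -4 + 2*X)
(-49 + 33)*V(-5) = (-49 + 33)*(-4 + 2*(-5)) = -16*(-4 - 10) = -16*(-14) = 224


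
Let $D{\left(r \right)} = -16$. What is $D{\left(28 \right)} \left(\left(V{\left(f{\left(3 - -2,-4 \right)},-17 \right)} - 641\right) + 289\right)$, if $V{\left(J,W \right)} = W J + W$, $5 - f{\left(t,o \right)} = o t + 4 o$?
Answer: $17056$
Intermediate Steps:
$f{\left(t,o \right)} = 5 - 4 o - o t$ ($f{\left(t,o \right)} = 5 - \left(o t + 4 o\right) = 5 - \left(4 o + o t\right) = 5 - 4 o - o t$)
$V{\left(J,W \right)} = W + J W$ ($V{\left(J,W \right)} = J W + W = W + J W$)
$D{\left(28 \right)} \left(\left(V{\left(f{\left(3 - -2,-4 \right)},-17 \right)} - 641\right) + 289\right) = - 16 \left(\left(- 17 \left(1 - \left(-21 - 4 \left(3 - -2\right)\right)\right) - 641\right) + 289\right) = - 16 \left(\left(- 17 \left(1 + \left(5 + 16 - - 4 \left(3 + 2\right)\right)\right) - 641\right) + 289\right) = - 16 \left(\left(- 17 \left(1 + \left(5 + 16 - \left(-4\right) 5\right)\right) - 641\right) + 289\right) = - 16 \left(\left(- 17 \left(1 + \left(5 + 16 + 20\right)\right) - 641\right) + 289\right) = - 16 \left(\left(- 17 \left(1 + 41\right) - 641\right) + 289\right) = - 16 \left(\left(\left(-17\right) 42 - 641\right) + 289\right) = - 16 \left(\left(-714 - 641\right) + 289\right) = - 16 \left(-1355 + 289\right) = \left(-16\right) \left(-1066\right) = 17056$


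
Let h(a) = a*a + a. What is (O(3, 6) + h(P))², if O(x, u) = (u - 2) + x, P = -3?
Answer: 169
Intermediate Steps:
O(x, u) = -2 + u + x (O(x, u) = (-2 + u) + x = -2 + u + x)
h(a) = a + a² (h(a) = a² + a = a + a²)
(O(3, 6) + h(P))² = ((-2 + 6 + 3) - 3*(1 - 3))² = (7 - 3*(-2))² = (7 + 6)² = 13² = 169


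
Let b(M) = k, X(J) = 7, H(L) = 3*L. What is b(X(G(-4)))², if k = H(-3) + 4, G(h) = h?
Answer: 25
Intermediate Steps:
k = -5 (k = 3*(-3) + 4 = -9 + 4 = -5)
b(M) = -5
b(X(G(-4)))² = (-5)² = 25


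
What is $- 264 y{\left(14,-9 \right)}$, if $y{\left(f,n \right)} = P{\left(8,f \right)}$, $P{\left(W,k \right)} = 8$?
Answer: $-2112$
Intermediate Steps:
$y{\left(f,n \right)} = 8$
$- 264 y{\left(14,-9 \right)} = \left(-264\right) 8 = -2112$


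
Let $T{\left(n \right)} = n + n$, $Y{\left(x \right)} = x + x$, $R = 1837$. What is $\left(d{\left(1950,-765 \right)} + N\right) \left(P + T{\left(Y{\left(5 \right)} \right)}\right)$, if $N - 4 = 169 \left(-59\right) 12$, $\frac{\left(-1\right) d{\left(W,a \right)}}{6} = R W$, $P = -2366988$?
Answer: $51156209514464$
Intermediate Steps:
$Y{\left(x \right)} = 2 x$
$d{\left(W,a \right)} = - 11022 W$ ($d{\left(W,a \right)} = - 6 \cdot 1837 W = - 11022 W$)
$N = -119648$ ($N = 4 + 169 \left(-59\right) 12 = 4 - 119652 = -119648$)
$T{\left(n \right)} = 2 n$
$\left(d{\left(1950,-765 \right)} + N\right) \left(P + T{\left(Y{\left(5 \right)} \right)}\right) = \left(\left(-11022\right) 1950 - 119648\right) \left(-2366988 + 2 \cdot 2 \cdot 5\right) = \left(-21492900 - 119648\right) \left(-2366988 + 2 \cdot 10\right) = - 21612548 \left(-2366988 + 20\right) = \left(-21612548\right) \left(-2366968\right) = 51156209514464$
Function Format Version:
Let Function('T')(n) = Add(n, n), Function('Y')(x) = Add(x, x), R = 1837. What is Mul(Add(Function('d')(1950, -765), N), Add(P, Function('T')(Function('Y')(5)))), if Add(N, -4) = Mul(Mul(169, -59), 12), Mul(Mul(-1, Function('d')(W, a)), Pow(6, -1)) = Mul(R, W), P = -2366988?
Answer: 51156209514464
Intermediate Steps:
Function('Y')(x) = Mul(2, x)
Function('d')(W, a) = Mul(-11022, W) (Function('d')(W, a) = Mul(-6, Mul(1837, W)) = Mul(-11022, W))
N = -119648 (N = Add(4, Mul(Mul(169, -59), 12)) = Add(4, Mul(-9971, 12)) = Add(4, -119652) = -119648)
Function('T')(n) = Mul(2, n)
Mul(Add(Function('d')(1950, -765), N), Add(P, Function('T')(Function('Y')(5)))) = Mul(Add(Mul(-11022, 1950), -119648), Add(-2366988, Mul(2, Mul(2, 5)))) = Mul(Add(-21492900, -119648), Add(-2366988, Mul(2, 10))) = Mul(-21612548, Add(-2366988, 20)) = Mul(-21612548, -2366968) = 51156209514464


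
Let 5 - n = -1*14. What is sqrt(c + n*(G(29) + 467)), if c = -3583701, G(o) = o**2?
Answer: I*sqrt(3558849) ≈ 1886.5*I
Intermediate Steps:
n = 19 (n = 5 - (-1)*14 = 5 - 1*(-14) = 5 + 14 = 19)
sqrt(c + n*(G(29) + 467)) = sqrt(-3583701 + 19*(29**2 + 467)) = sqrt(-3583701 + 19*(841 + 467)) = sqrt(-3583701 + 19*1308) = sqrt(-3583701 + 24852) = sqrt(-3558849) = I*sqrt(3558849)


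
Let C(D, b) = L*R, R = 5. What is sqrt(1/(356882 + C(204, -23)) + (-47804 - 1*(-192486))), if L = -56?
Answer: sqrt(18398484563260130)/356602 ≈ 380.37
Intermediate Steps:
C(D, b) = -280 (C(D, b) = -56*5 = -280)
sqrt(1/(356882 + C(204, -23)) + (-47804 - 1*(-192486))) = sqrt(1/(356882 - 280) + (-47804 - 1*(-192486))) = sqrt(1/356602 + (-47804 + 192486)) = sqrt(1/356602 + 144682) = sqrt(51593890565/356602) = sqrt(18398484563260130)/356602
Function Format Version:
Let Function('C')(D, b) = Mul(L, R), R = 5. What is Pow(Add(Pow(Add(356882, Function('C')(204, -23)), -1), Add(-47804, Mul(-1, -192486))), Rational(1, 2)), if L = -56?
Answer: Mul(Rational(1, 356602), Pow(18398484563260130, Rational(1, 2))) ≈ 380.37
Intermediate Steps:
Function('C')(D, b) = -280 (Function('C')(D, b) = Mul(-56, 5) = -280)
Pow(Add(Pow(Add(356882, Function('C')(204, -23)), -1), Add(-47804, Mul(-1, -192486))), Rational(1, 2)) = Pow(Add(Pow(Add(356882, -280), -1), Add(-47804, Mul(-1, -192486))), Rational(1, 2)) = Pow(Add(Pow(356602, -1), Add(-47804, 192486)), Rational(1, 2)) = Pow(Add(Rational(1, 356602), 144682), Rational(1, 2)) = Pow(Rational(51593890565, 356602), Rational(1, 2)) = Mul(Rational(1, 356602), Pow(18398484563260130, Rational(1, 2)))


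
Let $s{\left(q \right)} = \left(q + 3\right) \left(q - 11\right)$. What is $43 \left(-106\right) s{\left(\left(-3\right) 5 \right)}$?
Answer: $-1422096$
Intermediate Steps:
$s{\left(q \right)} = \left(-11 + q\right) \left(3 + q\right)$ ($s{\left(q \right)} = \left(3 + q\right) \left(-11 + q\right) = \left(-11 + q\right) \left(3 + q\right)$)
$43 \left(-106\right) s{\left(\left(-3\right) 5 \right)} = 43 \left(-106\right) \left(-33 + \left(\left(-3\right) 5\right)^{2} - 8 \left(\left(-3\right) 5\right)\right) = - 4558 \left(-33 + \left(-15\right)^{2} - -120\right) = - 4558 \left(-33 + 225 + 120\right) = \left(-4558\right) 312 = -1422096$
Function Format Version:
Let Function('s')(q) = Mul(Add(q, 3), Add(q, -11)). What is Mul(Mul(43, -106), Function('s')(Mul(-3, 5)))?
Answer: -1422096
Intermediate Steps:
Function('s')(q) = Mul(Add(-11, q), Add(3, q)) (Function('s')(q) = Mul(Add(3, q), Add(-11, q)) = Mul(Add(-11, q), Add(3, q)))
Mul(Mul(43, -106), Function('s')(Mul(-3, 5))) = Mul(Mul(43, -106), Add(-33, Pow(Mul(-3, 5), 2), Mul(-8, Mul(-3, 5)))) = Mul(-4558, Add(-33, Pow(-15, 2), Mul(-8, -15))) = Mul(-4558, Add(-33, 225, 120)) = Mul(-4558, 312) = -1422096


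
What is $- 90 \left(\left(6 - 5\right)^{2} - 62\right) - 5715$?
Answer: $-225$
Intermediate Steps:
$- 90 \left(\left(6 - 5\right)^{2} - 62\right) - 5715 = - 90 \left(1^{2} - 62\right) - 5715 = - 90 \left(1 - 62\right) - 5715 = \left(-90\right) \left(-61\right) - 5715 = 5490 - 5715 = -225$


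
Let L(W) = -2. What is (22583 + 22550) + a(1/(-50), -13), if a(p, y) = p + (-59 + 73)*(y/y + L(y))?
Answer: 2255949/50 ≈ 45119.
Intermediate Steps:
a(p, y) = -14 + p (a(p, y) = p + (-59 + 73)*(y/y - 2) = p + 14*(1 - 2) = p + 14*(-1) = p - 14 = -14 + p)
(22583 + 22550) + a(1/(-50), -13) = (22583 + 22550) + (-14 + 1/(-50)) = 45133 + (-14 - 1/50) = 45133 - 701/50 = 2255949/50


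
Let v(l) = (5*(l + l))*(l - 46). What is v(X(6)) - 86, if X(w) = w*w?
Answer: -3686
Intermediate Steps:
X(w) = w²
v(l) = 10*l*(-46 + l) (v(l) = (5*(2*l))*(-46 + l) = (10*l)*(-46 + l) = 10*l*(-46 + l))
v(X(6)) - 86 = 10*6²*(-46 + 6²) - 86 = 10*36*(-46 + 36) - 86 = 10*36*(-10) - 86 = -3600 - 86 = -3686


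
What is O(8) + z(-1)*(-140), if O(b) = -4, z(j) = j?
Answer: 136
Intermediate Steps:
O(8) + z(-1)*(-140) = -4 - 1*(-140) = -4 + 140 = 136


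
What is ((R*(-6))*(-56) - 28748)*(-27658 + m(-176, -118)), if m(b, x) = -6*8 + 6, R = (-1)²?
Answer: 787012400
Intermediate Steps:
R = 1
m(b, x) = -42 (m(b, x) = -48 + 6 = -42)
((R*(-6))*(-56) - 28748)*(-27658 + m(-176, -118)) = ((1*(-6))*(-56) - 28748)*(-27658 - 42) = (-6*(-56) - 28748)*(-27700) = (336 - 28748)*(-27700) = -28412*(-27700) = 787012400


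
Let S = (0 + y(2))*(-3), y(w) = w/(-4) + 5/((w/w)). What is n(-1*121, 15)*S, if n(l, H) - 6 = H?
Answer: -567/2 ≈ -283.50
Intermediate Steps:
y(w) = 5 - w/4 (y(w) = w*(-1/4) + 5/1 = -w/4 + 5*1 = -w/4 + 5 = 5 - w/4)
S = -27/2 (S = (0 + (5 - 1/4*2))*(-3) = (0 + (5 - 1/2))*(-3) = (0 + 9/2)*(-3) = (9/2)*(-3) = -27/2 ≈ -13.500)
n(l, H) = 6 + H
n(-1*121, 15)*S = (6 + 15)*(-27/2) = 21*(-27/2) = -567/2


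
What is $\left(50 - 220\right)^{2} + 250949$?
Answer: $279849$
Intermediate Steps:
$\left(50 - 220\right)^{2} + 250949 = \left(-170\right)^{2} + 250949 = 28900 + 250949 = 279849$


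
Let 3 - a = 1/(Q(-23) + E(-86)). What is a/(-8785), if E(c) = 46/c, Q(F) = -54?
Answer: -7078/20600825 ≈ -0.00034358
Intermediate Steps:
a = 7078/2345 (a = 3 - 1/(-54 + 46/(-86)) = 3 - 1/(-54 + 46*(-1/86)) = 3 - 1/(-54 - 23/43) = 3 - 1/(-2345/43) = 3 - 1*(-43/2345) = 3 + 43/2345 = 7078/2345 ≈ 3.0183)
a/(-8785) = (7078/2345)/(-8785) = (7078/2345)*(-1/8785) = -7078/20600825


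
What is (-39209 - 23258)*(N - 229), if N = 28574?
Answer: -1770627115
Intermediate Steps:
(-39209 - 23258)*(N - 229) = (-39209 - 23258)*(28574 - 229) = -62467*28345 = -1770627115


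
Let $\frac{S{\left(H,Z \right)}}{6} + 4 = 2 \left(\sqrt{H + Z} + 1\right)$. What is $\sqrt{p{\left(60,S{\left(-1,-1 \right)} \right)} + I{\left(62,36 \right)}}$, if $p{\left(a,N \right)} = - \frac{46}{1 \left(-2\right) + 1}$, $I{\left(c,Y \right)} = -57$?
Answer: $i \sqrt{11} \approx 3.3166 i$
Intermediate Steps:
$S{\left(H,Z \right)} = -12 + 12 \sqrt{H + Z}$ ($S{\left(H,Z \right)} = -24 + 6 \cdot 2 \left(\sqrt{H + Z} + 1\right) = -24 + 6 \cdot 2 \left(1 + \sqrt{H + Z}\right) = -24 + 6 \left(2 + 2 \sqrt{H + Z}\right) = -24 + \left(12 + 12 \sqrt{H + Z}\right) = -12 + 12 \sqrt{H + Z}$)
$p{\left(a,N \right)} = 46$ ($p{\left(a,N \right)} = - \frac{46}{-2 + 1} = - \frac{46}{-1} = \left(-46\right) \left(-1\right) = 46$)
$\sqrt{p{\left(60,S{\left(-1,-1 \right)} \right)} + I{\left(62,36 \right)}} = \sqrt{46 - 57} = \sqrt{-11} = i \sqrt{11}$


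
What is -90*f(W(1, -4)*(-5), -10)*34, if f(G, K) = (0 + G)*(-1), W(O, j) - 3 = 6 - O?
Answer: -122400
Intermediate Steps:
W(O, j) = 9 - O (W(O, j) = 3 + (6 - O) = 9 - O)
f(G, K) = -G (f(G, K) = G*(-1) = -G)
-90*f(W(1, -4)*(-5), -10)*34 = -(-90)*(9 - 1*1)*(-5)*34 = -(-90)*(9 - 1)*(-5)*34 = -(-90)*8*(-5)*34 = -(-90)*(-40)*34 = -90*40*34 = -3600*34 = -122400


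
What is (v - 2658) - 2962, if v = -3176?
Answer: -8796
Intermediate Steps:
(v - 2658) - 2962 = (-3176 - 2658) - 2962 = -5834 - 2962 = -8796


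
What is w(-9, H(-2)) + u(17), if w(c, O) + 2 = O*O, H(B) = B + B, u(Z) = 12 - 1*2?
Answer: 24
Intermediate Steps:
u(Z) = 10 (u(Z) = 12 - 2 = 10)
H(B) = 2*B
w(c, O) = -2 + O² (w(c, O) = -2 + O*O = -2 + O²)
w(-9, H(-2)) + u(17) = (-2 + (2*(-2))²) + 10 = (-2 + (-4)²) + 10 = (-2 + 16) + 10 = 14 + 10 = 24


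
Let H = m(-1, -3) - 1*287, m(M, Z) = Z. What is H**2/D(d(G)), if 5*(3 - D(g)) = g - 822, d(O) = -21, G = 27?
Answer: 210250/429 ≈ 490.09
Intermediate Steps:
D(g) = 837/5 - g/5 (D(g) = 3 - (g - 822)/5 = 3 - (-822 + g)/5 = 3 + (822/5 - g/5) = 837/5 - g/5)
H = -290 (H = -3 - 1*287 = -3 - 287 = -290)
H**2/D(d(G)) = (-290)**2/(837/5 - 1/5*(-21)) = 84100/(837/5 + 21/5) = 84100/(858/5) = 84100*(5/858) = 210250/429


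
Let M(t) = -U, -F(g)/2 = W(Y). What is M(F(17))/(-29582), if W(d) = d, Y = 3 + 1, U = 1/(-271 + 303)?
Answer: 1/946624 ≈ 1.0564e-6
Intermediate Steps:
U = 1/32 ≈ 0.031250
Y = 4
F(g) = -8 (F(g) = -2*4 = -8)
M(t) = -1/32 (M(t) = -1*1/32 = -1/32)
M(F(17))/(-29582) = -1/32/(-29582) = -1/32*(-1/29582) = 1/946624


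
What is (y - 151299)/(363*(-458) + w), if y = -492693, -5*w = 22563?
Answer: 1073320/284611 ≈ 3.7712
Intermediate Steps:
w = -22563/5 (w = -1/5*22563 = -22563/5 ≈ -4512.6)
(y - 151299)/(363*(-458) + w) = (-492693 - 151299)/(363*(-458) - 22563/5) = -643992/(-166254 - 22563/5) = -643992/(-853833/5) = -643992*(-5/853833) = 1073320/284611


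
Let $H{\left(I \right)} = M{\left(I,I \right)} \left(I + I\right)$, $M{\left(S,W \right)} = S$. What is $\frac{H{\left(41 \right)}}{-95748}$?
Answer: $- \frac{1681}{47874} \approx -0.035113$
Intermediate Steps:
$H{\left(I \right)} = 2 I^{2}$ ($H{\left(I \right)} = I \left(I + I\right) = I 2 I = 2 I^{2}$)
$\frac{H{\left(41 \right)}}{-95748} = \frac{2 \cdot 41^{2}}{-95748} = 2 \cdot 1681 \left(- \frac{1}{95748}\right) = 3362 \left(- \frac{1}{95748}\right) = - \frac{1681}{47874}$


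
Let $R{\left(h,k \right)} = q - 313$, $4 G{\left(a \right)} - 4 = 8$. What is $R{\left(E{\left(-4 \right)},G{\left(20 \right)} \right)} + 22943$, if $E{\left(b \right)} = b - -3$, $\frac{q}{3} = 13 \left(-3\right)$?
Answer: $22513$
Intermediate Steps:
$q = -117$ ($q = 3 \cdot 13 \left(-3\right) = 3 \left(-39\right) = -117$)
$G{\left(a \right)} = 3$ ($G{\left(a \right)} = 1 + \frac{1}{4} \cdot 8 = 1 + 2 = 3$)
$E{\left(b \right)} = 3 + b$ ($E{\left(b \right)} = b + 3 = 3 + b$)
$R{\left(h,k \right)} = -430$ ($R{\left(h,k \right)} = -117 - 313 = -430$)
$R{\left(E{\left(-4 \right)},G{\left(20 \right)} \right)} + 22943 = -430 + 22943 = 22513$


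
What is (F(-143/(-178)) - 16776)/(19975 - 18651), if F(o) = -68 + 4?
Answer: -4210/331 ≈ -12.719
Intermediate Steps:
F(o) = -64
(F(-143/(-178)) - 16776)/(19975 - 18651) = (-64 - 16776)/(19975 - 18651) = -16840/1324 = -16840*1/1324 = -4210/331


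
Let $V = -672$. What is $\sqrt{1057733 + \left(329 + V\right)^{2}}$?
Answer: $3 \sqrt{130598} \approx 1084.2$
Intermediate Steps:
$\sqrt{1057733 + \left(329 + V\right)^{2}} = \sqrt{1057733 + \left(329 - 672\right)^{2}} = \sqrt{1057733 + \left(-343\right)^{2}} = \sqrt{1057733 + 117649} = \sqrt{1175382} = 3 \sqrt{130598}$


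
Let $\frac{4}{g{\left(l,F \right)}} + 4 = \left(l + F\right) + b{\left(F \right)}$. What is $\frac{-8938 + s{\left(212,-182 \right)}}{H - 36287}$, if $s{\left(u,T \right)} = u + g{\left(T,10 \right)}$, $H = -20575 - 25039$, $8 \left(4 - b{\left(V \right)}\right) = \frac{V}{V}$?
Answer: $\frac{12015734}{112777677} \approx 0.10654$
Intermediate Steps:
$b{\left(V \right)} = \frac{31}{8}$ ($b{\left(V \right)} = 4 - \frac{V \frac{1}{V}}{8} = 4 - \frac{1}{8} = \frac{31}{8}$)
$g{\left(l,F \right)} = \frac{4}{- \frac{1}{8} + F + l}$ ($g{\left(l,F \right)} = \frac{4}{-4 + \left(\left(l + F\right) + \frac{31}{8}\right)} = \frac{4}{-4 + \left(\left(F + l\right) + \frac{31}{8}\right)} = \frac{4}{-4 + \left(\frac{31}{8} + F + l\right)} = \frac{4}{- \frac{1}{8} + F + l}$)
$H = -45614$
$s{\left(u,T \right)} = u + \frac{32}{79 + 8 T}$ ($s{\left(u,T \right)} = u + \frac{32}{-1 + 8 \cdot 10 + 8 T} = u + \frac{32}{-1 + 80 + 8 T} = u + \frac{32}{79 + 8 T}$)
$\frac{-8938 + s{\left(212,-182 \right)}}{H - 36287} = \frac{-8938 + \frac{32 + 212 \left(79 + 8 \left(-182\right)\right)}{79 + 8 \left(-182\right)}}{-45614 - 36287} = \frac{-8938 + \frac{32 + 212 \left(79 - 1456\right)}{79 - 1456}}{-81901} = \left(-8938 + \frac{32 + 212 \left(-1377\right)}{-1377}\right) \left(- \frac{1}{81901}\right) = \left(-8938 - \frac{32 - 291924}{1377}\right) \left(- \frac{1}{81901}\right) = \left(-8938 - - \frac{291892}{1377}\right) \left(- \frac{1}{81901}\right) = \left(-8938 + \frac{291892}{1377}\right) \left(- \frac{1}{81901}\right) = \left(- \frac{12015734}{1377}\right) \left(- \frac{1}{81901}\right) = \frac{12015734}{112777677}$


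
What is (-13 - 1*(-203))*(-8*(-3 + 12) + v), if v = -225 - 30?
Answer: -62130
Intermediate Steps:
v = -255
(-13 - 1*(-203))*(-8*(-3 + 12) + v) = (-13 - 1*(-203))*(-8*(-3 + 12) - 255) = (-13 + 203)*(-8*9 - 255) = 190*(-72 - 255) = 190*(-327) = -62130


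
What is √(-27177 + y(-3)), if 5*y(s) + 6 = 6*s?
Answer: 3*I*√75505/5 ≈ 164.87*I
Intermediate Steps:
y(s) = -6/5 + 6*s/5 (y(s) = -6/5 + (6*s)/5 = -6/5 + 6*s/5)
√(-27177 + y(-3)) = √(-27177 + (-6/5 + (6/5)*(-3))) = √(-27177 + (-6/5 - 18/5)) = √(-27177 - 24/5) = √(-135909/5) = 3*I*√75505/5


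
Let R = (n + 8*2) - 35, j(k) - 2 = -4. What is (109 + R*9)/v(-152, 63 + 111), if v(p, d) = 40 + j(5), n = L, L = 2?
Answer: -22/19 ≈ -1.1579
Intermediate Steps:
j(k) = -2 (j(k) = 2 - 4 = -2)
n = 2
v(p, d) = 38 (v(p, d) = 40 - 2 = 38)
R = -17 (R = (2 + 8*2) - 35 = (2 + 16) - 35 = 18 - 35 = -17)
(109 + R*9)/v(-152, 63 + 111) = (109 - 17*9)/38 = (109 - 153)*(1/38) = -44*1/38 = -22/19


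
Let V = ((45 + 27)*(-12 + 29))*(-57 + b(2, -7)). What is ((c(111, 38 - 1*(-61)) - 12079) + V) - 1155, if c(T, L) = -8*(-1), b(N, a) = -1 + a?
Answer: -92786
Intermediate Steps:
c(T, L) = 8
V = -79560 (V = ((45 + 27)*(-12 + 29))*(-57 + (-1 - 7)) = (72*17)*(-57 - 8) = 1224*(-65) = -79560)
((c(111, 38 - 1*(-61)) - 12079) + V) - 1155 = ((8 - 12079) - 79560) - 1155 = (-12071 - 79560) - 1155 = -91631 - 1155 = -92786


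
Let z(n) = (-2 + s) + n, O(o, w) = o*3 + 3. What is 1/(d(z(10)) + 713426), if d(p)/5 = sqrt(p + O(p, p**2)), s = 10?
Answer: 713426/508976655601 - 25*sqrt(3)/508976655601 ≈ 1.4016e-6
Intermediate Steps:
O(o, w) = 3 + 3*o (O(o, w) = 3*o + 3 = 3 + 3*o)
z(n) = 8 + n (z(n) = (-2 + 10) + n = 8 + n)
d(p) = 5*sqrt(3 + 4*p) (d(p) = 5*sqrt(p + (3 + 3*p)) = 5*sqrt(3 + 4*p))
1/(d(z(10)) + 713426) = 1/(5*sqrt(3 + 4*(8 + 10)) + 713426) = 1/(5*sqrt(3 + 4*18) + 713426) = 1/(5*sqrt(3 + 72) + 713426) = 1/(5*sqrt(75) + 713426) = 1/(5*(5*sqrt(3)) + 713426) = 1/(25*sqrt(3) + 713426) = 1/(713426 + 25*sqrt(3))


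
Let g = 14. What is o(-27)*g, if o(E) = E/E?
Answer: 14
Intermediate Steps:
o(E) = 1
o(-27)*g = 1*14 = 14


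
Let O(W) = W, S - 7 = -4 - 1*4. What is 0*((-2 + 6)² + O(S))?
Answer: 0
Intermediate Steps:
S = -1 (S = 7 + (-4 - 1*4) = 7 + (-4 - 4) = 7 - 8 = -1)
0*((-2 + 6)² + O(S)) = 0*((-2 + 6)² - 1) = 0*(4² - 1) = 0*(16 - 1) = 0*15 = 0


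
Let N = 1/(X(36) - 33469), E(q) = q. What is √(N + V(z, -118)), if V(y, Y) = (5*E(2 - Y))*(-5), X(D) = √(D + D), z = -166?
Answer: √(-100407001 + 18000*√2)/√(33469 - 6*√2) ≈ 54.772*I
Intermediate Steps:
X(D) = √2*√D (X(D) = √(2*D) = √2*√D)
N = 1/(-33469 + 6*√2) (N = 1/(√2*√36 - 33469) = 1/(√2*6 - 33469) = 1/(6*√2 - 33469) = 1/(-33469 + 6*√2) ≈ -2.9886e-5)
V(y, Y) = -50 + 25*Y (V(y, Y) = (5*(2 - Y))*(-5) = (10 - 5*Y)*(-5) = -50 + 25*Y)
√(N + V(z, -118)) = √((-33469/1120173889 - 6*√2/1120173889) + (-50 + 25*(-118))) = √((-33469/1120173889 - 6*√2/1120173889) + (-50 - 2950)) = √((-33469/1120173889 - 6*√2/1120173889) - 3000) = √(-3360521700469/1120173889 - 6*√2/1120173889)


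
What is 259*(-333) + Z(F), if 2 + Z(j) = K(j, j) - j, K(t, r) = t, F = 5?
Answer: -86249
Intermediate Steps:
Z(j) = -2 (Z(j) = -2 + (j - j) = -2 + 0 = -2)
259*(-333) + Z(F) = 259*(-333) - 2 = -86247 - 2 = -86249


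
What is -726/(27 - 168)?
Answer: 242/47 ≈ 5.1489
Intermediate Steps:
-726/(27 - 168) = -726/(-141) = -726*(-1/141) = 242/47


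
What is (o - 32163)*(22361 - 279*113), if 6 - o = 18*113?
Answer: 313394706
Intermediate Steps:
o = -2028 (o = 6 - 18*113 = 6 - 1*2034 = 6 - 2034 = -2028)
(o - 32163)*(22361 - 279*113) = (-2028 - 32163)*(22361 - 279*113) = -34191*(22361 - 31527) = -34191*(-9166) = 313394706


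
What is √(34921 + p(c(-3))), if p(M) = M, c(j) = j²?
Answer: √34930 ≈ 186.90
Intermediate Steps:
√(34921 + p(c(-3))) = √(34921 + (-3)²) = √(34921 + 9) = √34930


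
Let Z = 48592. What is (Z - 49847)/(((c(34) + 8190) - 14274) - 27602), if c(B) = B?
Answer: 1255/33652 ≈ 0.037293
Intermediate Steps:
(Z - 49847)/(((c(34) + 8190) - 14274) - 27602) = (48592 - 49847)/(((34 + 8190) - 14274) - 27602) = -1255/((8224 - 14274) - 27602) = -1255/(-6050 - 27602) = -1255/(-33652) = -1255*(-1/33652) = 1255/33652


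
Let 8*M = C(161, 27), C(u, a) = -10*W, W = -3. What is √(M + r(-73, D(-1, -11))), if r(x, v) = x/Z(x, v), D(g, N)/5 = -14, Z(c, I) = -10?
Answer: √1105/10 ≈ 3.3242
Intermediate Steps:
C(u, a) = 30 (C(u, a) = -10*(-3) = 30)
D(g, N) = -70 (D(g, N) = 5*(-14) = -70)
r(x, v) = -x/10 (r(x, v) = x/(-10) = x*(-⅒) = -x/10)
M = 15/4 (M = (⅛)*30 = 15/4 ≈ 3.7500)
√(M + r(-73, D(-1, -11))) = √(15/4 - ⅒*(-73)) = √(15/4 + 73/10) = √(221/20) = √1105/10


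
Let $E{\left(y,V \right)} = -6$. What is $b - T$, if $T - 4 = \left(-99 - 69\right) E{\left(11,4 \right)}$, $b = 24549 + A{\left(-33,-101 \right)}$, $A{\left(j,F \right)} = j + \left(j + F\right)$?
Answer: $23370$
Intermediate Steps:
$A{\left(j,F \right)} = F + 2 j$ ($A{\left(j,F \right)} = j + \left(F + j\right) = F + 2 j$)
$b = 24382$ ($b = 24549 + \left(-101 + 2 \left(-33\right)\right) = 24549 - 167 = 24382$)
$T = 1012$ ($T = 4 + \left(-99 - 69\right) \left(-6\right) = 4 - -1008 = 4 + 1008 = 1012$)
$b - T = 24382 - 1012 = 23370$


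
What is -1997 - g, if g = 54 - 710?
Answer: -1341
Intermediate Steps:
g = -656
-1997 - g = -1997 - 1*(-656) = -1997 + 656 = -1341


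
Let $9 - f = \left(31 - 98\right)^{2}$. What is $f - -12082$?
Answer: $7602$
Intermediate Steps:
$f = -4480$ ($f = 9 - \left(31 - 98\right)^{2} = 9 - \left(-67\right)^{2} = 9 - 4489 = -4480$)
$f - -12082 = -4480 - -12082 = -4480 + \left(-4793 + 16875\right) = -4480 + 12082 = 7602$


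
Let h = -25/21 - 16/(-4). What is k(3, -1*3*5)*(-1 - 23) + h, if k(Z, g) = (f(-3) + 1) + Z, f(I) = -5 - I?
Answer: -949/21 ≈ -45.190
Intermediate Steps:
h = 59/21 (h = -25*1/21 - 16*(-1/4) = -25/21 + 4 = 59/21 ≈ 2.8095)
k(Z, g) = -1 + Z (k(Z, g) = ((-5 - 1*(-3)) + 1) + Z = ((-5 + 3) + 1) + Z = (-2 + 1) + Z = -1 + Z)
k(3, -1*3*5)*(-1 - 23) + h = (-1 + 3)*(-1 - 23) + 59/21 = 2*(-24) + 59/21 = -48 + 59/21 = -949/21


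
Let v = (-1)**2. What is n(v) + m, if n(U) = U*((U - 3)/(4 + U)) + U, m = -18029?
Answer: -90142/5 ≈ -18028.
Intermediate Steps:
v = 1
n(U) = U + U*(-3 + U)/(4 + U) (n(U) = U*((-3 + U)/(4 + U)) + U = U*(-3 + U)/(4 + U) + U = U + U*(-3 + U)/(4 + U))
n(v) + m = 1*(1 + 2*1)/(4 + 1) - 18029 = 1*(1 + 2)/5 - 18029 = 1*(1/5)*3 - 18029 = 3/5 - 18029 = -90142/5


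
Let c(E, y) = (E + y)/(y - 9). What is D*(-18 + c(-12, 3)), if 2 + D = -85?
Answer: 2871/2 ≈ 1435.5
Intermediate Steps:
c(E, y) = (E + y)/(-9 + y)
D = -87 (D = -2 - 85 = -87)
D*(-18 + c(-12, 3)) = -87*(-18 + (-12 + 3)/(-9 + 3)) = -87*(-18 - 9/(-6)) = -87*(-18 - ⅙*(-9)) = -87*(-18 + 3/2) = -87*(-33/2) = 2871/2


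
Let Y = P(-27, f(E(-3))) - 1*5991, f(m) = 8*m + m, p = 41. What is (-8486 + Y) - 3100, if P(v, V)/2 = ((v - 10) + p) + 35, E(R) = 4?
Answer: -17499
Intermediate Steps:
f(m) = 9*m
P(v, V) = 132 + 2*v (P(v, V) = 2*(((v - 10) + 41) + 35) = 2*(((-10 + v) + 41) + 35) = 2*((31 + v) + 35) = 2*(66 + v) = 132 + 2*v)
Y = -5913 (Y = (132 + 2*(-27)) - 1*5991 = (132 - 54) - 5991 = 78 - 5991 = -5913)
(-8486 + Y) - 3100 = (-8486 - 5913) - 3100 = -14399 - 3100 = -17499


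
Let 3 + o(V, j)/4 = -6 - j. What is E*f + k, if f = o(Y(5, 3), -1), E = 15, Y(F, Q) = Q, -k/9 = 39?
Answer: -831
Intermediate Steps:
k = -351 (k = -9*39 = -351)
o(V, j) = -36 - 4*j (o(V, j) = -12 + 4*(-6 - j) = -12 + (-24 - 4*j) = -36 - 4*j)
f = -32 (f = -36 - 4*(-1) = -36 + 4 = -32)
E*f + k = 15*(-32) - 351 = -480 - 351 = -831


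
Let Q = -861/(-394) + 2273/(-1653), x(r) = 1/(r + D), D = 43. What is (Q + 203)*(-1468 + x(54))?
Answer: -6300405230405/21058118 ≈ -2.9919e+5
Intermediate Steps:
x(r) = 1/(43 + r) (x(r) = 1/(r + 43) = 1/(43 + r))
Q = 527671/651282 (Q = -861*(-1/394) + 2273*(-1/1653) = 861/394 - 2273/1653 = 527671/651282 ≈ 0.81020)
(Q + 203)*(-1468 + x(54)) = (527671/651282 + 203)*(-1468 + 1/(43 + 54)) = 132737917*(-1468 + 1/97)/651282 = (132737917/651282)*(-142395/97) = -6300405230405/21058118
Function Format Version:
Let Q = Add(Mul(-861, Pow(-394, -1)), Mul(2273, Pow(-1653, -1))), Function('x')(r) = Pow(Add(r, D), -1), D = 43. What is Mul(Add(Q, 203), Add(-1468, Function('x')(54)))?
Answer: Rational(-6300405230405, 21058118) ≈ -2.9919e+5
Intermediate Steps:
Function('x')(r) = Pow(Add(43, r), -1) (Function('x')(r) = Pow(Add(r, 43), -1) = Pow(Add(43, r), -1))
Q = Rational(527671, 651282) (Q = Add(Mul(-861, Rational(-1, 394)), Mul(2273, Rational(-1, 1653))) = Add(Rational(861, 394), Rational(-2273, 1653)) = Rational(527671, 651282) ≈ 0.81020)
Mul(Add(Q, 203), Add(-1468, Function('x')(54))) = Mul(Add(Rational(527671, 651282), 203), Add(-1468, Pow(Add(43, 54), -1))) = Mul(Rational(132737917, 651282), Add(-1468, Pow(97, -1))) = Mul(Rational(132737917, 651282), Add(-1468, Rational(1, 97))) = Mul(Rational(132737917, 651282), Rational(-142395, 97)) = Rational(-6300405230405, 21058118)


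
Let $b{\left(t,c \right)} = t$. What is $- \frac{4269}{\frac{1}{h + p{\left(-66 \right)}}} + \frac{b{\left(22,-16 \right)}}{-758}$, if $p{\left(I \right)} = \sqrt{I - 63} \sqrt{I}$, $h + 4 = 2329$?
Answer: $- \frac{3761736086}{379} + 12807 \sqrt{946} \approx -9.5315 \cdot 10^{6}$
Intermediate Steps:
$h = 2325$ ($h = -4 + 2329 = 2325$)
$p{\left(I \right)} = \sqrt{I} \sqrt{-63 + I}$ ($p{\left(I \right)} = \sqrt{-63 + I} \sqrt{I} = \sqrt{I} \sqrt{-63 + I}$)
$- \frac{4269}{\frac{1}{h + p{\left(-66 \right)}}} + \frac{b{\left(22,-16 \right)}}{-758} = - \frac{4269}{\frac{1}{2325 + \sqrt{-66} \sqrt{-63 - 66}}} + \frac{22}{-758} = - \frac{4269}{\frac{1}{2325 + i \sqrt{66} \sqrt{-129}}} + 22 \left(- \frac{1}{758}\right) = - \frac{4269}{\frac{1}{2325 + i \sqrt{66} i \sqrt{129}}} - \frac{11}{379} = - \frac{4269}{\frac{1}{2325 - 3 \sqrt{946}}} - \frac{11}{379} = - 4269 \left(2325 - 3 \sqrt{946}\right) - \frac{11}{379} = \left(-9925425 + 12807 \sqrt{946}\right) - \frac{11}{379} = - \frac{3761736086}{379} + 12807 \sqrt{946}$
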